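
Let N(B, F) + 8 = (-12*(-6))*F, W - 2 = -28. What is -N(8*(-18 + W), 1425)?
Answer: -102592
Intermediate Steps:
W = -26 (W = 2 - 28 = -26)
N(B, F) = -8 + 72*F (N(B, F) = -8 + (-12*(-6))*F = -8 + 72*F)
-N(8*(-18 + W), 1425) = -(-8 + 72*1425) = -(-8 + 102600) = -1*102592 = -102592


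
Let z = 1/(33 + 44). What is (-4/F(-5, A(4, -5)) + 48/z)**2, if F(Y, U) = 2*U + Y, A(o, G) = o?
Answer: 122855056/9 ≈ 1.3651e+7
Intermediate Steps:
z = 1/77 ≈ 0.012987
F(Y, U) = Y + 2*U
(-4/F(-5, A(4, -5)) + 48/z)**2 = (-4/(-5 + 2*4) + 48/(1/77))**2 = (-4/(-5 + 8) + 48*77)**2 = (-4/3 + 3696)**2 = (11084/3)**2 = 122855056/9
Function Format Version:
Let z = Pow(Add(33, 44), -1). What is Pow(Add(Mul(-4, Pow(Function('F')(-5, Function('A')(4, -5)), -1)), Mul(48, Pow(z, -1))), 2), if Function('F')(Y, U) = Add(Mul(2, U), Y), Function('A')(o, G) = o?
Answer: Rational(122855056, 9) ≈ 1.3651e+7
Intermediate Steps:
z = Rational(1, 77) (z = Pow(77, -1) = Rational(1, 77) ≈ 0.012987)
Function('F')(Y, U) = Add(Y, Mul(2, U))
Pow(Add(Mul(-4, Pow(Function('F')(-5, Function('A')(4, -5)), -1)), Mul(48, Pow(z, -1))), 2) = Pow(Add(Mul(-4, Pow(Add(-5, Mul(2, 4)), -1)), Mul(48, Pow(Rational(1, 77), -1))), 2) = Pow(Add(Mul(-4, Pow(Add(-5, 8), -1)), Mul(48, 77)), 2) = Pow(Add(Mul(-4, Pow(3, -1)), 3696), 2) = Pow(Add(Mul(-4, Rational(1, 3)), 3696), 2) = Pow(Add(Rational(-4, 3), 3696), 2) = Pow(Rational(11084, 3), 2) = Rational(122855056, 9)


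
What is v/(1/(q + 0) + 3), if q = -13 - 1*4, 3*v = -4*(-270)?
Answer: 612/5 ≈ 122.40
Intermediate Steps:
v = 360 (v = (-4*(-270))/3 = (⅓)*1080 = 360)
q = -17 (q = -13 - 4 = -17)
v/(1/(q + 0) + 3) = 360/(1/(-17 + 0) + 3) = 360/(1/(-17) + 3) = 360/(-1/17 + 3) = 360/(50/17) = 360*(17/50) = 612/5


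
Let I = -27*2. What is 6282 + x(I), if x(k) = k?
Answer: 6228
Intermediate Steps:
I = -54
6282 + x(I) = 6282 - 54 = 6228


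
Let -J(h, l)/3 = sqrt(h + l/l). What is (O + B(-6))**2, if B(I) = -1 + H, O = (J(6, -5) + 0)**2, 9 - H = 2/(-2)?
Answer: 5184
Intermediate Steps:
H = 10 (H = 9 - 2/(-2) = 9 - 2*(-1)/2 = 9 - 1*(-1) = 9 + 1 = 10)
J(h, l) = -3*sqrt(1 + h) (J(h, l) = -3*sqrt(h + l/l) = -3*sqrt(h + 1) = -3*sqrt(1 + h))
O = 63 (O = (-3*sqrt(1 + 6) + 0)**2 = (-3*sqrt(7) + 0)**2 = (-3*sqrt(7))**2 = 63)
B(I) = 9 (B(I) = -1 + 10 = 9)
(O + B(-6))**2 = (63 + 9)**2 = 72**2 = 5184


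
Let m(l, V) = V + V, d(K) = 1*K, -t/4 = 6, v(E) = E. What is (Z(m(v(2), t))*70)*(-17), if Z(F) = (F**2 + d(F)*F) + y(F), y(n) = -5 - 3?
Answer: -5474000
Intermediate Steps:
y(n) = -8
t = -24 (t = -4*6 = -24)
d(K) = K
m(l, V) = 2*V
Z(F) = -8 + 2*F**2 (Z(F) = (F**2 + F*F) - 8 = (F**2 + F**2) - 8 = 2*F**2 - 8 = -8 + 2*F**2)
(Z(m(v(2), t))*70)*(-17) = ((-8 + 2*(2*(-24))**2)*70)*(-17) = ((-8 + 2*(-48)**2)*70)*(-17) = ((-8 + 2*2304)*70)*(-17) = ((-8 + 4608)*70)*(-17) = (4600*70)*(-17) = 322000*(-17) = -5474000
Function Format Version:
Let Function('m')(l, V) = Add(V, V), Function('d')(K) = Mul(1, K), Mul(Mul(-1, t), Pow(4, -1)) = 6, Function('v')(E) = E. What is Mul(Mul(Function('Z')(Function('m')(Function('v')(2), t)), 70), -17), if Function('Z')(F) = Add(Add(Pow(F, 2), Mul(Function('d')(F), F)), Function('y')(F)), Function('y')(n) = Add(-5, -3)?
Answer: -5474000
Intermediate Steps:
Function('y')(n) = -8
t = -24 (t = Mul(-4, 6) = -24)
Function('d')(K) = K
Function('m')(l, V) = Mul(2, V)
Function('Z')(F) = Add(-8, Mul(2, Pow(F, 2))) (Function('Z')(F) = Add(Add(Pow(F, 2), Mul(F, F)), -8) = Add(Add(Pow(F, 2), Pow(F, 2)), -8) = Add(Mul(2, Pow(F, 2)), -8) = Add(-8, Mul(2, Pow(F, 2))))
Mul(Mul(Function('Z')(Function('m')(Function('v')(2), t)), 70), -17) = Mul(Mul(Add(-8, Mul(2, Pow(Mul(2, -24), 2))), 70), -17) = Mul(Mul(Add(-8, Mul(2, Pow(-48, 2))), 70), -17) = Mul(Mul(Add(-8, Mul(2, 2304)), 70), -17) = Mul(Mul(Add(-8, 4608), 70), -17) = Mul(Mul(4600, 70), -17) = Mul(322000, -17) = -5474000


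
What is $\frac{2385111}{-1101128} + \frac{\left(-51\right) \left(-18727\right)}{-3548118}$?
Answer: $- \frac{226531364237}{93022192312} \approx -2.4352$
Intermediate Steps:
$\frac{2385111}{-1101128} + \frac{\left(-51\right) \left(-18727\right)}{-3548118} = 2385111 \left(- \frac{1}{1101128}\right) + 955077 \left(- \frac{1}{3548118}\right) = - \frac{2385111}{1101128} - \frac{318359}{1182706} = - \frac{226531364237}{93022192312}$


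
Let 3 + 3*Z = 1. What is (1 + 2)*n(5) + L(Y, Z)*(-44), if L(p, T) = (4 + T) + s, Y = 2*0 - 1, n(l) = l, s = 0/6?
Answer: -395/3 ≈ -131.67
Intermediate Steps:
s = 0 (s = 0*(⅙) = 0)
Y = -1 (Y = 0 - 1 = -1)
Z = -⅔ (Z = -1 + (⅓)*1 = -1 + ⅓ = -⅔ ≈ -0.66667)
L(p, T) = 4 + T (L(p, T) = (4 + T) + 0 = 4 + T)
(1 + 2)*n(5) + L(Y, Z)*(-44) = (1 + 2)*5 + (4 - ⅔)*(-44) = 3*5 + (10/3)*(-44) = 15 - 440/3 = -395/3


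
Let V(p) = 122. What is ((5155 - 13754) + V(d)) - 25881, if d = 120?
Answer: -34358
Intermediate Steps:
((5155 - 13754) + V(d)) - 25881 = ((5155 - 13754) + 122) - 25881 = (-8599 + 122) - 25881 = -8477 - 25881 = -34358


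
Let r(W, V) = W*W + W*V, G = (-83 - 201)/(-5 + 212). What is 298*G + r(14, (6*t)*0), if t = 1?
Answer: -44060/207 ≈ -212.85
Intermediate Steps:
G = -284/207 ≈ -1.3720
r(W, V) = W² + V*W
298*G + r(14, (6*t)*0) = 298*(-284/207) + 14*((6*1)*0 + 14) = -84632/207 + 14*(6*0 + 14) = -84632/207 + 14*(0 + 14) = -84632/207 + 14*14 = -84632/207 + 196 = -44060/207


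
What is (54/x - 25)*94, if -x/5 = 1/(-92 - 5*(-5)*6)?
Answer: -306158/5 ≈ -61232.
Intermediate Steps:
x = -5/58 (x = -5/(-92 - 5*(-5)*6) = -5/(-92 + 25*6) = -5/(-92 + 150) = -5/58 ≈ -0.086207)
(54/x - 25)*94 = (54/(-5/58) - 25)*94 = (54*(-58/5) - 25)*94 = (-3132/5 - 25)*94 = -3257/5*94 = -306158/5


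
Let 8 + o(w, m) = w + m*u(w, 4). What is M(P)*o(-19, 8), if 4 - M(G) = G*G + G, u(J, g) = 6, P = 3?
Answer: -168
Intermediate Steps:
M(G) = 4 - G - G**2 (M(G) = 4 - (G*G + G) = 4 - (G**2 + G) = 4 - (G + G**2) = 4 + (-G - G**2) = 4 - G - G**2)
o(w, m) = -8 + w + 6*m (o(w, m) = -8 + (w + m*6) = -8 + (w + 6*m) = -8 + w + 6*m)
M(P)*o(-19, 8) = (4 - 1*3 - 1*3**2)*(-8 - 19 + 6*8) = (4 - 3 - 1*9)*(-8 - 19 + 48) = (4 - 3 - 9)*21 = -8*21 = -168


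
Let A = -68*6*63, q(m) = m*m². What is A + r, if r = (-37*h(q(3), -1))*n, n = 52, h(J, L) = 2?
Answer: -29552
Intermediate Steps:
q(m) = m³
A = -25704 (A = -408*63 = -25704)
r = -3848 (r = -37*2*52 = -74*52 = -3848)
A + r = -25704 - 3848 = -29552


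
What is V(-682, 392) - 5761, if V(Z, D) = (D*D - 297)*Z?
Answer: -104602055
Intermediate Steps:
V(Z, D) = Z*(-297 + D²) (V(Z, D) = (D² - 297)*Z = (-297 + D²)*Z = Z*(-297 + D²))
V(-682, 392) - 5761 = -682*(-297 + 392²) - 5761 = -682*(-297 + 153664) - 5761 = -682*153367 - 5761 = -104596294 - 5761 = -104602055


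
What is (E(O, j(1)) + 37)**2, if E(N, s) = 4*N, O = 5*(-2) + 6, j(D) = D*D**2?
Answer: 441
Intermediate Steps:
j(D) = D**3
O = -4 (O = -10 + 6 = -4)
(E(O, j(1)) + 37)**2 = (4*(-4) + 37)**2 = (-16 + 37)**2 = 21**2 = 441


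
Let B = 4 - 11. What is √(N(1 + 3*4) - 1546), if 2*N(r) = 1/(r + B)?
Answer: I*√55653/6 ≈ 39.318*I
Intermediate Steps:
B = -7
N(r) = 1/(2*(-7 + r)) (N(r) = 1/(2*(r - 7)) = 1/(2*(-7 + r)))
√(N(1 + 3*4) - 1546) = √(1/(2*(-7 + (1 + 3*4))) - 1546) = √(1/(2*(-7 + (1 + 12))) - 1546) = √(1/(2*(-7 + 13)) - 1546) = √((½)/6 - 1546) = √((½)*(⅙) - 1546) = √(1/12 - 1546) = √(-18551/12) = I*√55653/6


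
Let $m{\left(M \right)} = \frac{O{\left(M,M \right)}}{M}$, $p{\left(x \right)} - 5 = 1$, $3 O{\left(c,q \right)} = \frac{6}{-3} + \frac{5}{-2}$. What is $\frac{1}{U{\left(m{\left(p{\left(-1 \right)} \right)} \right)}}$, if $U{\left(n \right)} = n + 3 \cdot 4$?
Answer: $\frac{4}{47} \approx 0.085106$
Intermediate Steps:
$O{\left(c,q \right)} = - \frac{3}{2}$ ($O{\left(c,q \right)} = \frac{\frac{6}{-3} + \frac{5}{-2}}{3} = \frac{6 \left(- \frac{1}{3}\right) + 5 \left(- \frac{1}{2}\right)}{3} = \frac{-2 - \frac{5}{2}}{3} = \frac{1}{3} \left(- \frac{9}{2}\right) = - \frac{3}{2}$)
$p{\left(x \right)} = 6$ ($p{\left(x \right)} = 5 + 1 = 6$)
$m{\left(M \right)} = - \frac{3}{2 M}$
$U{\left(n \right)} = 12 + n$ ($U{\left(n \right)} = n + 12 = 12 + n$)
$\frac{1}{U{\left(m{\left(p{\left(-1 \right)} \right)} \right)}} = \frac{1}{12 - \frac{3}{2 \cdot 6}} = \frac{1}{12 - \frac{1}{4}} = \frac{1}{\frac{47}{4}} = \frac{4}{47}$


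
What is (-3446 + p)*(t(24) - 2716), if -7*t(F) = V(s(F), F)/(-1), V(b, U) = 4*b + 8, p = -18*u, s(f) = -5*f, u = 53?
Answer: 85729600/7 ≈ 1.2247e+7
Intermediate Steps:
p = -954 (p = -18*53 = -954)
V(b, U) = 8 + 4*b
t(F) = 8/7 - 20*F/7 (t(F) = -(8 + 4*(-5*F))/(7*(-1)) = -(8 - 20*F)*(-1)/7 = -(-8 + 20*F)/7 = 8/7 - 20*F/7)
(-3446 + p)*(t(24) - 2716) = (-3446 - 954)*((8/7 - 20/7*24) - 2716) = -4400*((8/7 - 480/7) - 2716) = -4400*(-472/7 - 2716) = -4400*(-19484/7) = 85729600/7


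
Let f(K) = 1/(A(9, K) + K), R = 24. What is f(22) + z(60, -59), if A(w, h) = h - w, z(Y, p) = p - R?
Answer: -2904/35 ≈ -82.971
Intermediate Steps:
z(Y, p) = -24 + p (z(Y, p) = p - 1*24 = p - 24 = -24 + p)
f(K) = 1/(-9 + 2*K) (f(K) = 1/((K - 1*9) + K) = 1/((K - 9) + K) = 1/((-9 + K) + K) = 1/(-9 + 2*K))
f(22) + z(60, -59) = 1/(-9 + 2*22) + (-24 - 59) = 1/(-9 + 44) - 83 = 1/35 - 83 = -2904/35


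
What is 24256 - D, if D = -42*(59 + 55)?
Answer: 29044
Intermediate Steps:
D = -4788 (D = -42*114 = -4788)
24256 - D = 24256 - 1*(-4788) = 24256 + 4788 = 29044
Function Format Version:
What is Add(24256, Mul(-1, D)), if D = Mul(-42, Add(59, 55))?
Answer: 29044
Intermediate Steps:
D = -4788 (D = Mul(-42, 114) = -4788)
Add(24256, Mul(-1, D)) = Add(24256, Mul(-1, -4788)) = Add(24256, 4788) = 29044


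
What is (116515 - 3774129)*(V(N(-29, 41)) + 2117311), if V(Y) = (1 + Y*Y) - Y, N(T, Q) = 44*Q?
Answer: -19641109201336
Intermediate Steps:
V(Y) = 1 + Y**2 - Y (V(Y) = (1 + Y**2) - Y = 1 + Y**2 - Y)
(116515 - 3774129)*(V(N(-29, 41)) + 2117311) = (116515 - 3774129)*((1 + (44*41)**2 - 44*41) + 2117311) = -3657614*((1 + 1804**2 - 1*1804) + 2117311) = -3657614*((1 + 3254416 - 1804) + 2117311) = -3657614*(3252613 + 2117311) = -3657614*5369924 = -19641109201336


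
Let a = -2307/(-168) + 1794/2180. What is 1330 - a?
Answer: 40147379/30520 ≈ 1315.4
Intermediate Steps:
a = 444221/30520 (a = -2307*(-1/168) + 1794*(1/2180) = 769/56 + 897/1090 = 444221/30520 ≈ 14.555)
1330 - a = 1330 - 1*444221/30520 = 1330 - 444221/30520 = 40147379/30520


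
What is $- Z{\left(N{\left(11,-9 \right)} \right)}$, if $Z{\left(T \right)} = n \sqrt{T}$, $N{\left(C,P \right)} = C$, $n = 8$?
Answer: $- 8 \sqrt{11} \approx -26.533$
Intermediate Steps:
$Z{\left(T \right)} = 8 \sqrt{T}$
$- Z{\left(N{\left(11,-9 \right)} \right)} = - 8 \sqrt{11}$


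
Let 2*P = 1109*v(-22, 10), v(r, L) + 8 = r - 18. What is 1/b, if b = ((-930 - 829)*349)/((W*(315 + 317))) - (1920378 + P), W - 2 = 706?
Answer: -447456/847375783363 ≈ -5.2805e-7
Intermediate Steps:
W = 708 (W = 2 + 706 = 708)
v(r, L) = -26 + r (v(r, L) = -8 + (r - 18) = -8 + (-18 + r) = -26 + r)
P = -26616 (P = (1109*(-26 - 22))/2 = (1109*(-48))/2 = (½)*(-53232) = -26616)
b = -847375783363/447456 (b = ((-930 - 829)*349)/((708*(315 + 317))) - (1920378 - 26616) = (-1759*349)/((708*632)) - 1*1893762 = -613891/447456 - 1893762 = -847375783363/447456 ≈ -1.8938e+6)
1/b = 1/(-847375783363/447456) = -447456/847375783363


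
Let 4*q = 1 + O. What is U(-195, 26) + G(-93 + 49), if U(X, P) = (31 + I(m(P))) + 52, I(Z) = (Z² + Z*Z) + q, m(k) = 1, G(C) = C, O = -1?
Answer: 41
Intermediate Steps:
q = 0 (q = (1 - 1)/4 = (¼)*0 = 0)
I(Z) = 2*Z² (I(Z) = (Z² + Z*Z) + 0 = (Z² + Z²) + 0 = 2*Z² + 0 = 2*Z²)
U(X, P) = 85 (U(X, P) = (31 + 2*1²) + 52 = (31 + 2*1) + 52 = (31 + 2) + 52 = 33 + 52 = 85)
U(-195, 26) + G(-93 + 49) = 85 + (-93 + 49) = 85 - 44 = 41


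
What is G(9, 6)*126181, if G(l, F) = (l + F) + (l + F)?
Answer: 3785430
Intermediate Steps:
G(l, F) = 2*F + 2*l (G(l, F) = (F + l) + (F + l) = 2*F + 2*l)
G(9, 6)*126181 = (2*6 + 2*9)*126181 = (12 + 18)*126181 = 30*126181 = 3785430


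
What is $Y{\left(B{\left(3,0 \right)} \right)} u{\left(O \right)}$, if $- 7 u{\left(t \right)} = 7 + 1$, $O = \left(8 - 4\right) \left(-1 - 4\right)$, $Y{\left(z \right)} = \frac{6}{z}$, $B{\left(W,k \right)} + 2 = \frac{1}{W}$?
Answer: $\frac{144}{35} \approx 4.1143$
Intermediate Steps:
$B{\left(W,k \right)} = -2 + \frac{1}{W}$
$O = -20$ ($O = 4 \left(-5\right) = -20$)
$u{\left(t \right)} = - \frac{8}{7}$ ($u{\left(t \right)} = - \frac{7 + 1}{7} = \left(- \frac{1}{7}\right) 8 = - \frac{8}{7}$)
$Y{\left(B{\left(3,0 \right)} \right)} u{\left(O \right)} = \frac{6}{-2 + \frac{1}{3}} \left(- \frac{8}{7}\right) = \frac{6}{- \frac{5}{3}} \left(- \frac{8}{7}\right) = 6 \left(- \frac{3}{5}\right) \left(- \frac{8}{7}\right) = \left(- \frac{18}{5}\right) \left(- \frac{8}{7}\right) = \frac{144}{35}$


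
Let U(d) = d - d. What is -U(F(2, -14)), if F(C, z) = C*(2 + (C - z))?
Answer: 0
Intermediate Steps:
F(C, z) = C*(2 + C - z)
U(d) = 0
-U(F(2, -14)) = -1*0 = 0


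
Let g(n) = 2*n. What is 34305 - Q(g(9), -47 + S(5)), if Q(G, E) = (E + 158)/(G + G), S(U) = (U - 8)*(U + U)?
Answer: 137211/4 ≈ 34303.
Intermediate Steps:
S(U) = 2*U*(-8 + U) (S(U) = (-8 + U)*(2*U) = 2*U*(-8 + U))
Q(G, E) = (158 + E)/(2*G) (Q(G, E) = (158 + E)/((2*G)) = (158 + E)*(1/(2*G)) = (158 + E)/(2*G))
34305 - Q(g(9), -47 + S(5)) = 34305 - (158 + (-47 + 2*5*(-8 + 5)))/(2*(2*9)) = 34305 - (158 + (-47 + 2*5*(-3)))/(2*18) = 34305 - (158 + (-47 - 30))/(2*18) = 34305 - (158 - 77)/(2*18) = 34305 - 81/(2*18) = 34305 - 1*9/4 = 34305 - 9/4 = 137211/4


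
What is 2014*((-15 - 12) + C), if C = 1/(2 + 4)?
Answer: -162127/3 ≈ -54042.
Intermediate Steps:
C = ⅙ (C = 1/6 = ⅙ ≈ 0.16667)
2014*((-15 - 12) + C) = 2014*((-15 - 12) + ⅙) = 2014*(-27 + ⅙) = 2014*(-161/6) = -162127/3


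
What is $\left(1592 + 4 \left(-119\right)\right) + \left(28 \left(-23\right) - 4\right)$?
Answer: $468$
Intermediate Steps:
$\left(1592 + 4 \left(-119\right)\right) + \left(28 \left(-23\right) - 4\right) = \left(1592 - 476\right) - 648 = 1116 - 648 = 468$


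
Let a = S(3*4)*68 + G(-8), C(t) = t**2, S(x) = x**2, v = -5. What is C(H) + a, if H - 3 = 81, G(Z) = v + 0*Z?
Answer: 16843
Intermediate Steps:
G(Z) = -5 (G(Z) = -5 + 0*Z = -5 + 0 = -5)
H = 84 (H = 3 + 81 = 84)
a = 9787 (a = (3*4)**2*68 - 5 = 12**2*68 - 5 = 144*68 - 5 = 9792 - 5 = 9787)
C(H) + a = 84**2 + 9787 = 7056 + 9787 = 16843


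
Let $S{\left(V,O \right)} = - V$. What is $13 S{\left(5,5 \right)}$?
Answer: $-65$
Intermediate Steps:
$13 S{\left(5,5 \right)} = 13 \left(\left(-1\right) 5\right) = 13 \left(-5\right) = -65$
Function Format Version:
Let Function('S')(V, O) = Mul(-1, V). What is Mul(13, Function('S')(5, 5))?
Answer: -65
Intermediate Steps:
Mul(13, Function('S')(5, 5)) = Mul(13, Mul(-1, 5)) = Mul(13, -5) = -65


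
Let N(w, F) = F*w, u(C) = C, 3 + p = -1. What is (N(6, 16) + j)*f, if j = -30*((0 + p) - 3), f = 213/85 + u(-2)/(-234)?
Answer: 50012/65 ≈ 769.42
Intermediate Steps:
p = -4 (p = -3 - 1 = -4)
f = 25006/9945 (f = 213/85 - 2/(-234) = 213*(1/85) - 2*(-1/234) = 213/85 + 1/117 = 25006/9945 ≈ 2.5144)
j = 210 (j = -30*((0 - 4) - 3) = -30*(-4 - 3) = -30*(-7) = 210)
(N(6, 16) + j)*f = (16*6 + 210)*(25006/9945) = (96 + 210)*(25006/9945) = 306*(25006/9945) = 50012/65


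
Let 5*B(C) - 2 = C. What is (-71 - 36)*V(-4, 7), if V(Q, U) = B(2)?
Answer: -428/5 ≈ -85.600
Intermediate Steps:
B(C) = 2/5 + C/5
V(Q, U) = 4/5 (V(Q, U) = 2/5 + (1/5)*2 = 2/5 + 2/5 = 4/5)
(-71 - 36)*V(-4, 7) = (-71 - 36)*(4/5) = -107*4/5 = -428/5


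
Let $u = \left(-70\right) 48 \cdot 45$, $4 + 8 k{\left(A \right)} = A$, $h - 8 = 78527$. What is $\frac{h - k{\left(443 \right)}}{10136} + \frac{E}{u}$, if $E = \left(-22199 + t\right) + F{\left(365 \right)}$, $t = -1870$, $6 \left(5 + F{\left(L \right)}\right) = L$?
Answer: $\frac{324364081}{41050800} \approx 7.9015$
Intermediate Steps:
$h = 78535$ ($h = 8 + 78527 = 78535$)
$F{\left(L \right)} = -5 + \frac{L}{6}$
$k{\left(A \right)} = - \frac{1}{2} + \frac{A}{8}$
$u = -151200$ ($u = \left(-3360\right) 45 = -151200$)
$E = - \frac{144079}{6}$ ($E = \left(-22199 - 1870\right) + \left(-5 + \frac{1}{6} \cdot 365\right) = -24069 + \left(-5 + \frac{365}{6}\right) = -24069 + \frac{335}{6} = - \frac{144079}{6} \approx -24013.0$)
$\frac{h - k{\left(443 \right)}}{10136} + \frac{E}{u} = \frac{78535 - \left(- \frac{1}{2} + \frac{1}{8} \cdot 443\right)}{10136} - \frac{144079}{6 \left(-151200\right)} = \left(78535 - \left(- \frac{1}{2} + \frac{443}{8}\right)\right) \frac{1}{10136} - - \frac{144079}{907200} = \left(78535 - \frac{439}{8}\right) \frac{1}{10136} + \frac{144079}{907200} = \frac{627841}{8} \cdot \frac{1}{10136} + \frac{144079}{907200} = \frac{627841}{81088} + \frac{144079}{907200} = \frac{324364081}{41050800}$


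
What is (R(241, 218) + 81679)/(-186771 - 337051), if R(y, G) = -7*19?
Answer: -40773/261911 ≈ -0.15567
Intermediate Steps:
R(y, G) = -133
(R(241, 218) + 81679)/(-186771 - 337051) = (-133 + 81679)/(-186771 - 337051) = 81546/(-523822) = 81546*(-1/523822) = -40773/261911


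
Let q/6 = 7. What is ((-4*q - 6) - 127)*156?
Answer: -46956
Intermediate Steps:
q = 42 (q = 6*7 = 42)
((-4*q - 6) - 127)*156 = ((-4*42 - 6) - 127)*156 = ((-168 - 6) - 127)*156 = (-174 - 127)*156 = -301*156 = -46956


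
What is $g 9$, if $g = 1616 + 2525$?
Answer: $37269$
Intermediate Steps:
$g = 4141$
$g 9 = 4141 \cdot 9 = 37269$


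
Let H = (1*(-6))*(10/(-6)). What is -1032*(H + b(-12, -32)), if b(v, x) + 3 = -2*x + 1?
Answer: -74304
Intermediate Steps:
b(v, x) = -2 - 2*x (b(v, x) = -3 + (-2*x + 1) = -3 + (1 - 2*x) = -2 - 2*x)
H = 10 (H = -60*(-1)/6 = -6*(-5/3) = 10)
-1032*(H + b(-12, -32)) = -1032*(10 + (-2 - 2*(-32))) = -1032*(10 + (-2 + 64)) = -1032*(10 + 62) = -1032*72 = -74304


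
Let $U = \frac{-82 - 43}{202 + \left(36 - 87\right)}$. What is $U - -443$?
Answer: $\frac{66768}{151} \approx 442.17$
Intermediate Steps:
$U = - \frac{125}{151}$ ($U = - \frac{125}{202 - 51} = - \frac{125}{151} \approx -0.82781$)
$U - -443 = - \frac{125}{151} - -443 = - \frac{125}{151} + 443 = \frac{66768}{151}$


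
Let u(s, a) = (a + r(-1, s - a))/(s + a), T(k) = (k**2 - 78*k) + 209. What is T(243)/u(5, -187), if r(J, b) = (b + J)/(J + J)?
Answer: 14670656/565 ≈ 25966.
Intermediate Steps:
T(k) = 209 + k**2 - 78*k
r(J, b) = (J + b)/(2*J) (r(J, b) = (J + b)/((2*J)) = (J + b)*(1/(2*J)) = (J + b)/(2*J))
u(s, a) = (1/2 - s/2 + 3*a/2)/(a + s) (u(s, a) = (a + (1/2)*(-1 + (s - a))/(-1))/(s + a) = (a + (1/2)*(-1)*(-1 + s - a))/(a + s) = (a + (1/2 + a/2 - s/2))/(a + s) = (1/2 - s/2 + 3*a/2)/(a + s))
T(243)/u(5, -187) = (209 + 243**2 - 78*243)/(((1 - 1*5 + 3*(-187))/(2*(-187 + 5)))) = (209 + 59049 - 18954)/(((1/2)*(1 - 5 - 561)/(-182))) = 40304/(((1/2)*(-1/182)*(-565))) = 40304/(565/364) = 40304*(364/565) = 14670656/565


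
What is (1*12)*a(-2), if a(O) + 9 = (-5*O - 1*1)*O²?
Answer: 324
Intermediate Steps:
a(O) = -9 + O²*(-1 - 5*O) (a(O) = -9 + (-5*O - 1*1)*O² = -9 + (-5*O - 1)*O² = -9 + (-1 - 5*O)*O² = -9 + O²*(-1 - 5*O))
(1*12)*a(-2) = (1*12)*(-9 - 1*(-2)² - 5*(-2)³) = 12*(-9 - 1*4 - 5*(-8)) = 12*(-9 - 4 + 40) = 12*27 = 324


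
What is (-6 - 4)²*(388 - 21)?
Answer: 36700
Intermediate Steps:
(-6 - 4)²*(388 - 21) = (-10)²*367 = 100*367 = 36700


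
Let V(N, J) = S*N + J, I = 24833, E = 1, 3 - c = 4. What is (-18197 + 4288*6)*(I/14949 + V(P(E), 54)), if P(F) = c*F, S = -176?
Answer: 26080628693/14949 ≈ 1.7446e+6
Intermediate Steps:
c = -1 (c = 3 - 1*4 = 3 - 4 = -1)
P(F) = -F
V(N, J) = J - 176*N (V(N, J) = -176*N + J = J - 176*N)
(-18197 + 4288*6)*(I/14949 + V(P(E), 54)) = (-18197 + 4288*6)*(24833/14949 + (54 - (-176))) = (-18197 + 25728)*(24833*(1/14949) + (54 - 176*(-1))) = 7531*(24833/14949 + (54 + 176)) = 7531*(24833/14949 + 230) = 7531*(3463103/14949) = 26080628693/14949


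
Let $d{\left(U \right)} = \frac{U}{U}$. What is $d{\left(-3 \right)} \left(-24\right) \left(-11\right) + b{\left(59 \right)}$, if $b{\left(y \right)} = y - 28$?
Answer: $295$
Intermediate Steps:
$d{\left(U \right)} = 1$
$b{\left(y \right)} = -28 + y$
$d{\left(-3 \right)} \left(-24\right) \left(-11\right) + b{\left(59 \right)} = 1 \left(-24\right) \left(-11\right) + \left(-28 + 59\right) = \left(-24\right) \left(-11\right) + 31 = 264 + 31 = 295$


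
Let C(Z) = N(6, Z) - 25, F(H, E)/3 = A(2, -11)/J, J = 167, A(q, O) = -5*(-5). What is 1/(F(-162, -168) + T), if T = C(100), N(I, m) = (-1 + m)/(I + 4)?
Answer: -1670/24467 ≈ -0.068255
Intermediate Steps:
A(q, O) = 25
F(H, E) = 75/167 (F(H, E) = 3*(25/167) = 75/167)
N(I, m) = (-1 + m)/(4 + I)
C(Z) = -251/10 + Z/10 (C(Z) = (-1 + Z)/(4 + 6) - 25 = (-1 + Z)/10 - 25 = (-1/10 + Z/10) - 25 = -251/10 + Z/10)
T = -151/10 (T = -251/10 + (1/10)*100 = -251/10 + 10 = -151/10 ≈ -15.100)
1/(F(-162, -168) + T) = 1/(75/167 - 151/10) = 1/(-24467/1670) = -1670/24467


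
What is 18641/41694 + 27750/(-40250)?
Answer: -1626833/6712734 ≈ -0.24235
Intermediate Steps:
18641/41694 + 27750/(-40250) = 18641*(1/41694) + 27750*(-1/40250) = 18641/41694 - 111/161 = -1626833/6712734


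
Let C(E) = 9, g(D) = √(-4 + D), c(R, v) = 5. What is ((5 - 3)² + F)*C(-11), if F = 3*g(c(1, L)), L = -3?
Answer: 63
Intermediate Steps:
F = 3 (F = 3*√(-4 + 5) = 3*√1 = 3*1 = 3)
((5 - 3)² + F)*C(-11) = ((5 - 3)² + 3)*9 = (2² + 3)*9 = (4 + 3)*9 = 7*9 = 63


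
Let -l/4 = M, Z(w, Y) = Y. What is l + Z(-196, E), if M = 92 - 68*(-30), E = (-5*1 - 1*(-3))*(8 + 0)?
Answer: -8544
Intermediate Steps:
E = -16 (E = (-5 + 3)*8 = -2*8 = -16)
M = 2132 (M = 92 + 2040 = 2132)
l = -8528 (l = -4*2132 = -8528)
l + Z(-196, E) = -8528 - 16 = -8544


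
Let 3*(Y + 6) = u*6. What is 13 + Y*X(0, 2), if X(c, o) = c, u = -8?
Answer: 13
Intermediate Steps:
Y = -22 (Y = -6 + (-8*6)/3 = -6 + (⅓)*(-48) = -6 - 16 = -22)
13 + Y*X(0, 2) = 13 - 22*0 = 13 + 0 = 13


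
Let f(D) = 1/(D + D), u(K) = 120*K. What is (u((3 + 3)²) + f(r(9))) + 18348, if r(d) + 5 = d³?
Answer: 32823265/1448 ≈ 22668.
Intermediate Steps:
r(d) = -5 + d³
f(D) = 1/(2*D)
(u((3 + 3)²) + f(r(9))) + 18348 = (120*(3 + 3)² + 1/(2*(-5 + 9³))) + 18348 = (120*6² + 1/(2*(-5 + 729))) + 18348 = (120*36 + (½)/724) + 18348 = (4320 + (½)*(1/724)) + 18348 = (4320 + 1/1448) + 18348 = 6255361/1448 + 18348 = 32823265/1448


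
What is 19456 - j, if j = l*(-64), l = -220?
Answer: 5376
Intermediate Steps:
j = 14080 (j = -220*(-64) = 14080)
19456 - j = 19456 - 1*14080 = 19456 - 14080 = 5376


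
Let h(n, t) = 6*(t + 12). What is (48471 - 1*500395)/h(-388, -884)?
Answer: 112981/1308 ≈ 86.377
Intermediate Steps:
h(n, t) = 72 + 6*t (h(n, t) = 6*(12 + t) = 72 + 6*t)
(48471 - 1*500395)/h(-388, -884) = (48471 - 1*500395)/(72 + 6*(-884)) = (48471 - 500395)/(72 - 5304) = -451924/(-5232) = -451924*(-1/5232) = 112981/1308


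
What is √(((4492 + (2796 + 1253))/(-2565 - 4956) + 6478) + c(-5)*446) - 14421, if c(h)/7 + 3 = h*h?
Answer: -14421 + √472389715509/2507 ≈ -14147.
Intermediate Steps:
c(h) = -21 + 7*h² (c(h) = -21 + 7*(h*h) = -21 + 7*h²)
√(((4492 + (2796 + 1253))/(-2565 - 4956) + 6478) + c(-5)*446) - 14421 = √(((4492 + (2796 + 1253))/(-2565 - 4956) + 6478) + (-21 + 7*(-5)²)*446) - 14421 = √(((4492 + 4049)/(-7521) + 6478) + (-21 + 7*25)*446) - 14421 = √((8541*(-1/7521) + 6478) + (-21 + 175)*446) - 14421 = √((-2847/2507 + 6478) + 154*446) - 14421 = √(16237499/2507 + 68684) - 14421 = √(188428287/2507) - 14421 = √472389715509/2507 - 14421 = -14421 + √472389715509/2507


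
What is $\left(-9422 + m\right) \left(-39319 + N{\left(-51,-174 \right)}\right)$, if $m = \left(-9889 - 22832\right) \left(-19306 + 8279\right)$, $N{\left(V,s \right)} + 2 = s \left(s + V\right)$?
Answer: $-61697662695$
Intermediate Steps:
$N{\left(V,s \right)} = -2 + s \left(V + s\right)$ ($N{\left(V,s \right)} = -2 + s \left(s + V\right) = -2 + s \left(V + s\right)$)
$m = 360814467$ ($m = \left(-32721\right) \left(-11027\right) = 360814467$)
$\left(-9422 + m\right) \left(-39319 + N{\left(-51,-174 \right)}\right) = \left(-9422 + 360814467\right) \left(-39319 - \left(-8872 - 30276\right)\right) = 360805045 \left(-39319 + \left(-2 + 30276 + 8874\right)\right) = 360805045 \left(-39319 + 39148\right) = 360805045 \left(-171\right) = -61697662695$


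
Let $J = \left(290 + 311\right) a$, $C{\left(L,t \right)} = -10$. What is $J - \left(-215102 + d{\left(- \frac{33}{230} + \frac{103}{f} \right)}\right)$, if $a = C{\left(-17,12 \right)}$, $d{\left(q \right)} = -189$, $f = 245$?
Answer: $209281$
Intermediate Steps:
$a = -10$
$J = -6010$ ($J = \left(290 + 311\right) \left(-10\right) = 601 \left(-10\right) = -6010$)
$J - \left(-215102 + d{\left(- \frac{33}{230} + \frac{103}{f} \right)}\right) = -6010 - \left(-215102 - 189\right) = -6010 - -215291 = -6010 + 215291 = 209281$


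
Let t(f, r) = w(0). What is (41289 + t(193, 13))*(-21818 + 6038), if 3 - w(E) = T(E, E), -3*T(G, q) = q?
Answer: -651587760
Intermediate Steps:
T(G, q) = -q/3
w(E) = 3 + E/3 (w(E) = 3 - (-1)*E/3 = 3 + E/3)
t(f, r) = 3 (t(f, r) = 3 + (1/3)*0 = 3 + 0 = 3)
(41289 + t(193, 13))*(-21818 + 6038) = (41289 + 3)*(-21818 + 6038) = 41292*(-15780) = -651587760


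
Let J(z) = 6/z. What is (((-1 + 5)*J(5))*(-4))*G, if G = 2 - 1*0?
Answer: -192/5 ≈ -38.400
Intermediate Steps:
G = 2 (G = 2 + 0 = 2)
(((-1 + 5)*J(5))*(-4))*G = (((-1 + 5)*(6/5))*(-4))*2 = ((4*(6*(⅕)))*(-4))*2 = ((4*(6/5))*(-4))*2 = ((24/5)*(-4))*2 = -96/5*2 = -192/5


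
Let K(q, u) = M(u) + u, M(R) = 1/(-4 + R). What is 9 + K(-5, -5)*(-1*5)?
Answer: 311/9 ≈ 34.556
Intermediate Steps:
K(q, u) = u + 1/(-4 + u) (K(q, u) = 1/(-4 + u) + u = u + 1/(-4 + u))
9 + K(-5, -5)*(-1*5) = 9 + ((1 - 5*(-4 - 5))/(-4 - 5))*(-1*5) = 9 + ((1 - 5*(-9))/(-9))*(-5) = 9 - (1 + 45)/9*(-5) = 9 - ⅑*46*(-5) = 9 - 46/9*(-5) = 9 + 230/9 = 311/9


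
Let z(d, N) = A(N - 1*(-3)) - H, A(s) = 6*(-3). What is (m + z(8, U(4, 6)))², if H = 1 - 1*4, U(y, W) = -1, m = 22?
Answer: 49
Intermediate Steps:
A(s) = -18
H = -3 (H = 1 - 4 = -3)
z(d, N) = -15 (z(d, N) = -18 - 1*(-3) = -18 + 3 = -15)
(m + z(8, U(4, 6)))² = (22 - 15)² = 7² = 49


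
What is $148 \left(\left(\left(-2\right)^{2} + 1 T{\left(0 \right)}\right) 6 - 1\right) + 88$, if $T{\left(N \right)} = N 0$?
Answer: $3492$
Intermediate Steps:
$T{\left(N \right)} = 0$
$148 \left(\left(\left(-2\right)^{2} + 1 T{\left(0 \right)}\right) 6 - 1\right) + 88 = 148 \left(\left(\left(-2\right)^{2} + 1 \cdot 0\right) 6 - 1\right) + 88 = 148 \left(\left(4 + 0\right) 6 - 1\right) + 88 = 148 \left(4 \cdot 6 - 1\right) + 88 = 148 \left(24 - 1\right) + 88 = 148 \cdot 23 + 88 = 3404 + 88 = 3492$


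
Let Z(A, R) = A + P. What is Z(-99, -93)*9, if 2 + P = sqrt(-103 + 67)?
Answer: -909 + 54*I ≈ -909.0 + 54.0*I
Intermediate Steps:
P = -2 + 6*I (P = -2 + sqrt(-103 + 67) = -2 + sqrt(-36) = -2 + 6*I ≈ -2.0 + 6.0*I)
Z(A, R) = -2 + A + 6*I (Z(A, R) = A + (-2 + 6*I) = -2 + A + 6*I)
Z(-99, -93)*9 = (-2 - 99 + 6*I)*9 = (-101 + 6*I)*9 = -909 + 54*I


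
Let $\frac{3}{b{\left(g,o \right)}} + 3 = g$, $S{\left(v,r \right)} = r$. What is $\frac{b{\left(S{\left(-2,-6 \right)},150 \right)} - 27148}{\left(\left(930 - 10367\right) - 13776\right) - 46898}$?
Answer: $\frac{81445}{210333} \approx 0.38722$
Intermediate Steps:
$b{\left(g,o \right)} = \frac{3}{-3 + g}$
$\frac{b{\left(S{\left(-2,-6 \right)},150 \right)} - 27148}{\left(\left(930 - 10367\right) - 13776\right) - 46898} = \frac{\frac{3}{-3 - 6} - 27148}{\left(\left(930 - 10367\right) - 13776\right) - 46898} = \frac{\frac{3}{-9} - 27148}{\left(-9437 - 13776\right) - 46898} = \frac{3 \left(- \frac{1}{9}\right) - 27148}{-23213 - 46898} = \frac{- \frac{1}{3} - 27148}{-70111} = \left(- \frac{81445}{3}\right) \left(- \frac{1}{70111}\right) = \frac{81445}{210333}$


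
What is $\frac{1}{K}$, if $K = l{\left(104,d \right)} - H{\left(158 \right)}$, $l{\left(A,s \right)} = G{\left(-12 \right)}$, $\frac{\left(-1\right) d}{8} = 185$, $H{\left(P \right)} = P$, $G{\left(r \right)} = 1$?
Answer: $- \frac{1}{157} \approx -0.0063694$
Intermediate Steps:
$d = -1480$ ($d = \left(-8\right) 185 = -1480$)
$l{\left(A,s \right)} = 1$
$K = -157$ ($K = 1 - 158 = -157$)
$\frac{1}{K} = \frac{1}{-157} = - \frac{1}{157}$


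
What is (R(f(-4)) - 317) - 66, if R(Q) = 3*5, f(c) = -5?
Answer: -368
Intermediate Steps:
R(Q) = 15
(R(f(-4)) - 317) - 66 = (15 - 317) - 66 = -302 - 66 = -368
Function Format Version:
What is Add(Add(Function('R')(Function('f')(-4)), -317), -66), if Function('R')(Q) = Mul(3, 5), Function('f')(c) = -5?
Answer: -368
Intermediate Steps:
Function('R')(Q) = 15
Add(Add(Function('R')(Function('f')(-4)), -317), -66) = Add(Add(15, -317), -66) = Add(-302, -66) = -368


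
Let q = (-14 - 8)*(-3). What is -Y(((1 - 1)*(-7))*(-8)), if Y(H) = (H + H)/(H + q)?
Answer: 0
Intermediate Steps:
q = 66 (q = -22*(-3) = 66)
Y(H) = 2*H/(66 + H) (Y(H) = (H + H)/(H + 66) = (2*H)/(66 + H) = 2*H/(66 + H))
-Y(((1 - 1)*(-7))*(-8)) = -2*((1 - 1)*(-7))*(-8)/(66 + ((1 - 1)*(-7))*(-8)) = -2*(0*(-7))*(-8)/(66 + (0*(-7))*(-8)) = -2*0*(-8)/(66 + 0*(-8)) = -2*0/(66 + 0) = -2*0/66 = -1*0 = 0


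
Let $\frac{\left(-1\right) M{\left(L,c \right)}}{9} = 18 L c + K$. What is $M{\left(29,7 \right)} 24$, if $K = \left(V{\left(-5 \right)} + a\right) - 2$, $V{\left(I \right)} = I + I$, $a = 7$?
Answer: $-788184$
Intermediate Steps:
$V{\left(I \right)} = 2 I$
$K = -5$ ($K = \left(2 \left(-5\right) + 7\right) - 2 = \left(-10 + 7\right) - 2 = -3 - 2 = -5$)
$M{\left(L,c \right)} = 45 - 162 L c$ ($M{\left(L,c \right)} = - 9 \left(18 L c - 5\right) = - 9 \left(-5 + 18 L c\right) = 45 - 162 L c$)
$M{\left(29,7 \right)} 24 = \left(45 - 4698 \cdot 7\right) 24 = \left(45 - 32886\right) 24 = \left(-32841\right) 24 = -788184$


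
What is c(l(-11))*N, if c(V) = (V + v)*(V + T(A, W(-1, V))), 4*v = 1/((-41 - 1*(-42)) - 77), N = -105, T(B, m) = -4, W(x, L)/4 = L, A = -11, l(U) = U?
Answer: -5268375/304 ≈ -17330.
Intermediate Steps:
W(x, L) = 4*L
v = -1/304 (v = 1/(4*((-41 - 1*(-42)) - 77)) = 1/(4*((-41 + 42) - 77)) = 1/(4*(1 - 77)) = (¼)/(-76) = (¼)*(-1/76) = -1/304 ≈ -0.0032895)
c(V) = (-4 + V)*(-1/304 + V) (c(V) = (V - 1/304)*(V - 4) = (-1/304 + V)*(-4 + V) = (-4 + V)*(-1/304 + V))
c(l(-11))*N = (1/76 + (-11)² - 1217/304*(-11))*(-105) = (1/76 + 121 + 13387/304)*(-105) = (50175/304)*(-105) = -5268375/304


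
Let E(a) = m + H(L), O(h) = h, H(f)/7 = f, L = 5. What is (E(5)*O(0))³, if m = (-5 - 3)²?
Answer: 0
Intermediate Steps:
m = 64 (m = (-8)² = 64)
H(f) = 7*f
E(a) = 99 (E(a) = 64 + 7*5 = 64 + 35 = 99)
(E(5)*O(0))³ = (99*0)³ = 0³ = 0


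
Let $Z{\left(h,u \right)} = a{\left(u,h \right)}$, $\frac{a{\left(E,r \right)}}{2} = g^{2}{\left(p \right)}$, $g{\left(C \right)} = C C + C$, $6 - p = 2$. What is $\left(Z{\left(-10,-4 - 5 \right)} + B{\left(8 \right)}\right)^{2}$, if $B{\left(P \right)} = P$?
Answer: $652864$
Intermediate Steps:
$p = 4$ ($p = 6 - 2 = 4$)
$g{\left(C \right)} = C + C^{2}$ ($g{\left(C \right)} = C^{2} + C = C + C^{2}$)
$a{\left(E,r \right)} = 800$ ($a{\left(E,r \right)} = 2 \left(4 \left(1 + 4\right)\right)^{2} = 2 \left(4 \cdot 5\right)^{2} = 2 \cdot 20^{2} = 2 \cdot 400 = 800$)
$Z{\left(h,u \right)} = 800$
$\left(Z{\left(-10,-4 - 5 \right)} + B{\left(8 \right)}\right)^{2} = \left(800 + 8\right)^{2} = 808^{2} = 652864$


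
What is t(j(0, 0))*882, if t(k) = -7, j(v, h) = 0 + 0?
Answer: -6174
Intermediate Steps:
j(v, h) = 0
t(j(0, 0))*882 = -7*882 = -6174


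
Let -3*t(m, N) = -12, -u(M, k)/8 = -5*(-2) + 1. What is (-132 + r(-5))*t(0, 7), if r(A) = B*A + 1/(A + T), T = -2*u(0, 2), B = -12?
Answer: -49244/171 ≈ -287.98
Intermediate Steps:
u(M, k) = -88 (u(M, k) = -8*(-5*(-2) + 1) = -8*(10 + 1) = -8*11 = -88)
T = 176 (T = -2*(-88) = 176)
t(m, N) = 4 (t(m, N) = -1/3*(-12) = 4)
r(A) = 1/(176 + A) - 12*A (r(A) = -12*A + 1/(A + 176) = -12*A + 1/(176 + A) = 1/(176 + A) - 12*A)
(-132 + r(-5))*t(0, 7) = (-132 + (1 - 2112*(-5) - 12*(-5)**2)/(176 - 5))*4 = (-132 + (1 + 10560 - 12*25)/171)*4 = (-132 + (1 + 10560 - 300)/171)*4 = (-132 + (1/171)*10261)*4 = (-132 + 10261/171)*4 = -12311/171*4 = -49244/171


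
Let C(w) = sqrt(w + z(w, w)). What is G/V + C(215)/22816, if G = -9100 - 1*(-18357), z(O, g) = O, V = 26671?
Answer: 9257/26671 + sqrt(430)/22816 ≈ 0.34799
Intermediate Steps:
G = 9257 (G = -9100 + 18357 = 9257)
C(w) = sqrt(2)*sqrt(w) (C(w) = sqrt(w + w) = sqrt(2*w) = sqrt(2)*sqrt(w))
G/V + C(215)/22816 = 9257/26671 + (sqrt(2)*sqrt(215))/22816 = 9257*(1/26671) + sqrt(430)*(1/22816) = 9257/26671 + sqrt(430)/22816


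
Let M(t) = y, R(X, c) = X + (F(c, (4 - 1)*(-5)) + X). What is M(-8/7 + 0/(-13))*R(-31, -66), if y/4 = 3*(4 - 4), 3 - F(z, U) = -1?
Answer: 0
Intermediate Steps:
F(z, U) = 4 (F(z, U) = 3 - 1*(-1) = 3 + 1 = 4)
R(X, c) = 4 + 2*X (R(X, c) = X + (4 + X) = 4 + 2*X)
y = 0 (y = 4*(3*(4 - 4)) = 4*(3*0) = 4*0 = 0)
M(t) = 0
M(-8/7 + 0/(-13))*R(-31, -66) = 0*(4 + 2*(-31)) = 0*(4 - 62) = 0*(-58) = 0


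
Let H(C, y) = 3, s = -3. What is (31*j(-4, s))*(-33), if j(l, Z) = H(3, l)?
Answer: -3069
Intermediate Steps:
j(l, Z) = 3
(31*j(-4, s))*(-33) = (31*3)*(-33) = 93*(-33) = -3069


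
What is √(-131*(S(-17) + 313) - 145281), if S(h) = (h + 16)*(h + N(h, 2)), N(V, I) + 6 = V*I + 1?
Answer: 2*I*√48405 ≈ 440.02*I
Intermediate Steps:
N(V, I) = -5 + I*V (N(V, I) = -6 + (V*I + 1) = -6 + (I*V + 1) = -6 + (1 + I*V) = -5 + I*V)
S(h) = (-5 + 3*h)*(16 + h) (S(h) = (h + 16)*(h + (-5 + 2*h)) = (16 + h)*(-5 + 3*h) = (-5 + 3*h)*(16 + h))
√(-131*(S(-17) + 313) - 145281) = √(-131*((-80 + 3*(-17)² + 43*(-17)) + 313) - 145281) = √(-131*((-80 + 3*289 - 731) + 313) - 145281) = √(-131*((-80 + 867 - 731) + 313) - 145281) = √(-131*(56 + 313) - 145281) = √(-131*369 - 145281) = √(-48339 - 145281) = √(-193620) = 2*I*√48405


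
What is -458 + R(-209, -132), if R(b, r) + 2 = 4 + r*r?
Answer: 16968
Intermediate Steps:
R(b, r) = 2 + r² (R(b, r) = -2 + (4 + r*r) = -2 + (4 + r²) = 2 + r²)
-458 + R(-209, -132) = -458 + (2 + (-132)²) = -458 + (2 + 17424) = -458 + 17426 = 16968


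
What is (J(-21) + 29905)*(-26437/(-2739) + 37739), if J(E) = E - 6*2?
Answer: 3088572364576/2739 ≈ 1.1276e+9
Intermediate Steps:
J(E) = -12 + E (J(E) = E - 12 = -12 + E)
(J(-21) + 29905)*(-26437/(-2739) + 37739) = ((-12 - 21) + 29905)*(-26437/(-2739) + 37739) = (-33 + 29905)*(-26437*(-1/2739) + 37739) = 29872*(26437/2739 + 37739) = 29872*(103393558/2739) = 3088572364576/2739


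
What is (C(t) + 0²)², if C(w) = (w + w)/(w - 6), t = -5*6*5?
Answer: 625/169 ≈ 3.6982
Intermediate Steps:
t = -150 (t = -30*5 = -150)
C(w) = 2*w/(-6 + w) (C(w) = (2*w)/(-6 + w) = 2*w/(-6 + w))
(C(t) + 0²)² = (2*(-150)/(-6 - 150) + 0²)² = (2*(-150)/(-156) + 0)² = (2*(-150)*(-1/156) + 0)² = (25/13 + 0)² = (25/13)² = 625/169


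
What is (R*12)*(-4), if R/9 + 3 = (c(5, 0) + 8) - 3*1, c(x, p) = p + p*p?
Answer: -864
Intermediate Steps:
c(x, p) = p + p**2
R = 18 (R = -27 + 9*((0*(1 + 0) + 8) - 3*1) = -27 + 9*((0*1 + 8) - 3) = -27 + 9*((0 + 8) - 3) = -27 + 9*(8 - 3) = -27 + 9*5 = -27 + 45 = 18)
(R*12)*(-4) = (18*12)*(-4) = 216*(-4) = -864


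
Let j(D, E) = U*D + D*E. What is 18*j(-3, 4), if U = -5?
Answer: 54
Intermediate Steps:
j(D, E) = -5*D + D*E
18*j(-3, 4) = 18*(-3*(-5 + 4)) = 18*(-3*(-1)) = 18*3 = 54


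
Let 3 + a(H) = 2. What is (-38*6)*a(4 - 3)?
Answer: 228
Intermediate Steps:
a(H) = -1 (a(H) = -3 + 2 = -1)
(-38*6)*a(4 - 3) = -38*6*(-1) = -228*(-1) = 228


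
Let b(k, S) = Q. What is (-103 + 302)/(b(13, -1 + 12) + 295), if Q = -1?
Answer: 199/294 ≈ 0.67687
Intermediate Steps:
b(k, S) = -1
(-103 + 302)/(b(13, -1 + 12) + 295) = (-103 + 302)/(-1 + 295) = 199/294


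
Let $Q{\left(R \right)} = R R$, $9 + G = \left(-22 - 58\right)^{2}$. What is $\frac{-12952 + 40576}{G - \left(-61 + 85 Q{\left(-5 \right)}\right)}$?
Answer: $\frac{27624}{4327} \approx 6.3841$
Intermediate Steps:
$G = 6391$ ($G = -9 + \left(-22 - 58\right)^{2} = -9 + \left(-80\right)^{2} = -9 + 6400 = 6391$)
$Q{\left(R \right)} = R^{2}$
$\frac{-12952 + 40576}{G - \left(-61 + 85 Q{\left(-5 \right)}\right)} = \frac{-12952 + 40576}{6391 + \left(- 85 \left(-5\right)^{2} + 61\right)} = \frac{27624}{6391 + \left(\left(-85\right) 25 + 61\right)} = \frac{27624}{6391 + \left(-2125 + 61\right)} = \frac{27624}{6391 - 2064} = \frac{27624}{4327}$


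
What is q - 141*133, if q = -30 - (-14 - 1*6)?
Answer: -18763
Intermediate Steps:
q = -10 (q = -30 - (-14 - 6) = -30 - 1*(-20) = -30 + 20 = -10)
q - 141*133 = -10 - 141*133 = -10 - 18753 = -18763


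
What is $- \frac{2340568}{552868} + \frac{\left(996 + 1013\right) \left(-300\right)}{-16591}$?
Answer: $\frac{73595294978}{2293158247} \approx 32.093$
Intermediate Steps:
$- \frac{2340568}{552868} + \frac{\left(996 + 1013\right) \left(-300\right)}{-16591} = \left(-2340568\right) \frac{1}{552868} + 2009 \left(-300\right) \left(- \frac{1}{16591}\right) = - \frac{585142}{138217} - - \frac{602700}{16591} = - \frac{585142}{138217} + \frac{602700}{16591} = \frac{73595294978}{2293158247}$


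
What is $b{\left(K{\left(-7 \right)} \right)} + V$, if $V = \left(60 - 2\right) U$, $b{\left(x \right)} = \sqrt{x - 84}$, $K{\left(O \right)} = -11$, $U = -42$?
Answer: $-2436 + i \sqrt{95} \approx -2436.0 + 9.7468 i$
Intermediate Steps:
$b{\left(x \right)} = \sqrt{-84 + x}$
$V = -2436$ ($V = \left(60 - 2\right) \left(-42\right) = 58 \left(-42\right) = -2436$)
$b{\left(K{\left(-7 \right)} \right)} + V = \sqrt{-84 - 11} - 2436 = \sqrt{-95} - 2436 = i \sqrt{95} - 2436 = -2436 + i \sqrt{95}$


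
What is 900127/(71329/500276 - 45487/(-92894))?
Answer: 20915638447360244/14691045269 ≈ 1.4237e+6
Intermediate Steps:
900127/(71329/500276 - 45487/(-92894)) = 900127/(71329*(1/500276) - 45487*(-1/92894)) = 900127/(71329/500276 + 45487/92894) = 900127/(14691045269/23236319372) = 900127*(23236319372/14691045269) = 20915638447360244/14691045269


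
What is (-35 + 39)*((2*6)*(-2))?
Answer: -96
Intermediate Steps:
(-35 + 39)*((2*6)*(-2)) = 4*(12*(-2)) = 4*(-24) = -96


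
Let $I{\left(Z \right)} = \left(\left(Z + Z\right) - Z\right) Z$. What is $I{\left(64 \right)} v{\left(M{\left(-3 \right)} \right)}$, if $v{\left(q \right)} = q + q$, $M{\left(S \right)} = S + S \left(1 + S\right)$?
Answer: $24576$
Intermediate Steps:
$v{\left(q \right)} = 2 q$
$I{\left(Z \right)} = Z^{2}$ ($I{\left(Z \right)} = \left(2 Z - Z\right) Z = Z Z = Z^{2}$)
$I{\left(64 \right)} v{\left(M{\left(-3 \right)} \right)} = 64^{2} \cdot 2 \left(- 3 \left(2 - 3\right)\right) = 4096 \cdot 2 \left(\left(-3\right) \left(-1\right)\right) = 4096 \cdot 2 \cdot 3 = 4096 \cdot 6 = 24576$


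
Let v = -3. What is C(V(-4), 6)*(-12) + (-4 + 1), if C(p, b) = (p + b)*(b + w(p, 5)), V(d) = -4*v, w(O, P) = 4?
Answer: -2163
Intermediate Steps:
V(d) = 12 (V(d) = -4*(-3) = 12)
C(p, b) = (4 + b)*(b + p) (C(p, b) = (p + b)*(b + 4) = (b + p)*(4 + b) = (4 + b)*(b + p))
C(V(-4), 6)*(-12) + (-4 + 1) = (6² + 4*6 + 4*12 + 6*12)*(-12) + (-4 + 1) = (36 + 24 + 48 + 72)*(-12) - 3 = 180*(-12) - 3 = -2160 - 3 = -2163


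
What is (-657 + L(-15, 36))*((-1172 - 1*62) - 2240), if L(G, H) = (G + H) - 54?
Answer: 2397060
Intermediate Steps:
L(G, H) = -54 + G + H
(-657 + L(-15, 36))*((-1172 - 1*62) - 2240) = (-657 + (-54 - 15 + 36))*((-1172 - 1*62) - 2240) = (-657 - 33)*((-1172 - 62) - 2240) = -690*(-1234 - 2240) = -690*(-3474) = 2397060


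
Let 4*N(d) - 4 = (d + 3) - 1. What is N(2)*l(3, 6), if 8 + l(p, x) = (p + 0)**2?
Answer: 2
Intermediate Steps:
N(d) = 3/2 + d/4 (N(d) = 1 + ((d + 3) - 1)/4 = 1 + ((3 + d) - 1)/4 = 1 + (2 + d)/4 = 1 + (1/2 + d/4) = 3/2 + d/4)
l(p, x) = -8 + p**2 (l(p, x) = -8 + (p + 0)**2 = -8 + p**2)
N(2)*l(3, 6) = (3/2 + (1/4)*2)*(-8 + 3**2) = (3/2 + 1/2)*(-8 + 9) = 2*1 = 2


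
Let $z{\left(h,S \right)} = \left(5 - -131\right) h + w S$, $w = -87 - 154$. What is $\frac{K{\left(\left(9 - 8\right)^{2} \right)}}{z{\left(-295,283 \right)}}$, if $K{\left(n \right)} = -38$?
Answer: $\frac{38}{108323} \approx 0.0003508$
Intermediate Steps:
$w = -241$
$z{\left(h,S \right)} = - 241 S + 136 h$ ($z{\left(h,S \right)} = \left(5 - -131\right) h - 241 S = \left(5 + 131\right) h - 241 S = 136 h - 241 S = - 241 S + 136 h$)
$\frac{K{\left(\left(9 - 8\right)^{2} \right)}}{z{\left(-295,283 \right)}} = - \frac{38}{\left(-241\right) 283 + 136 \left(-295\right)} = - \frac{38}{-68203 - 40120} = - \frac{38}{-108323} = \left(-38\right) \left(- \frac{1}{108323}\right) = \frac{38}{108323}$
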